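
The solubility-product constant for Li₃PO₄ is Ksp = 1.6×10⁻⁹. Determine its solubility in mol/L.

Li₃PO₄(s) ⇌ 3 Li⁺(aq) + PO₄³⁻(aq)
If s mol/L of Li₃PO₄ dissolves, [Li⁺] = 3s and [PO₄³⁻] = s.
Ksp = [Li⁺]^3[PO₄³⁻] = (3s)^3 · s = 27s^4
27s^4 = 1.6×10⁻⁹  ⇒  s^4 = 5.9×10⁻¹¹
Taking the 4th root, s = 2.8×10⁻³ M.

2.8×10⁻³ M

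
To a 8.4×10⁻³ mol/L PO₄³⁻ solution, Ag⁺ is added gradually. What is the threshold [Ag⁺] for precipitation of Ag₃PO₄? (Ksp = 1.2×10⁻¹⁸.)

Precipitation of each salt begins when its ion product equals Ksp.
Ag₃PO₄(s) ⇌ 3 Ag⁺(aq) + PO₄³⁻(aq)
Ksp = [Ag⁺]^3[PO₄³⁻] = [Ag⁺]^3(8.4×10⁻³)
[Ag⁺]^3 = 1.2×10⁻¹⁸ / (8.4×10⁻³) = 1.4×10⁻¹⁶
[Ag⁺] = 5.2×10⁻⁶ mol/L

5.2×10⁻⁶ M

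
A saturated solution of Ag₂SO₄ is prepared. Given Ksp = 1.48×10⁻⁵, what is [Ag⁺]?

Ag₂SO₄(s) ⇌ 2 Ag⁺(aq) + SO₄²⁻(aq)
If s mol/L of Ag₂SO₄ dissolves, [Ag⁺] = 2s and [SO₄²⁻] = s.
Ksp = [Ag⁺]^2[SO₄²⁻] = (2s)^2 · s = 4s^3 = 1.48×10⁻⁵
s = 1.55×10⁻² mol L⁻¹
[Ag⁺] = 2s = 3.09×10⁻² mol L⁻¹

3.09×10⁻² M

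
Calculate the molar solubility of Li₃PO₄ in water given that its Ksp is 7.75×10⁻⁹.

4.12×10⁻³ M

Li₃PO₄(s) ⇌ 3 Li⁺(aq) + PO₄³⁻(aq)
With molar solubility s: [Li⁺] = 3s, [PO₄³⁻] = s.
Ksp = [Li⁺]^3[PO₄³⁻] = (3s)^3 · s = 27s^4
27s^4 = 7.75×10⁻⁹  ⇒  s^4 = 2.87×10⁻¹⁰
s = (2.87×10⁻¹⁰)^(1/4) = 4.12×10⁻³ mol L⁻¹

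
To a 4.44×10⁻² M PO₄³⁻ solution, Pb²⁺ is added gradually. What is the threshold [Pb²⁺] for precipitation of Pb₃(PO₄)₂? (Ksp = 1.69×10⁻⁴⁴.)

Each salt precipitates once Q = Ksp for that salt.
Pb₃(PO₄)₂(s) ⇌ 3 Pb²⁺(aq) + 2 PO₄³⁻(aq)
Ksp = [Pb²⁺]^3[PO₄³⁻]^2 = [Pb²⁺]^3(4.44×10⁻²)^2
[Pb²⁺]^3 = 1.69×10⁻⁴⁴ / (4.44×10⁻²)^2 = 8.57×10⁻⁴²
[Pb²⁺] = 2.05×10⁻¹⁴ M

2.05×10⁻¹⁴ M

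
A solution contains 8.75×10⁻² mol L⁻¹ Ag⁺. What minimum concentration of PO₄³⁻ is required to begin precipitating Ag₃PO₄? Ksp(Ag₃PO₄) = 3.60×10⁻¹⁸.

5.37×10⁻¹⁵ M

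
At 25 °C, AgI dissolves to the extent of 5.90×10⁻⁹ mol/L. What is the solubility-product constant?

Ksp = 3.48×10⁻¹⁷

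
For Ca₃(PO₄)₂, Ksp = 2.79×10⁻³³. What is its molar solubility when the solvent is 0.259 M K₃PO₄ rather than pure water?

1.15×10⁻¹¹ M

Ca₃(PO₄)₂(s) ⇌ 3 Ca²⁺(aq) + 2 PO₄³⁻(aq)
With PO₄³⁻ already at 0.259 M and s small, take [PO₄³⁻] ≈ 0.259 M and [Ca²⁺] = 3s.
Ksp = [Ca²⁺]^3[PO₄³⁻]^2 = (3s)^3(0.259)^2
(3s)^3 = 2.79×10⁻³³ / (0.259)^2 = 4.16×10⁻³²
s = 1.15×10⁻¹¹ M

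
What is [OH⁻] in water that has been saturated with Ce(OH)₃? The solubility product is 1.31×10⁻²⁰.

Ce(OH)₃(s) ⇌ Ce³⁺(aq) + 3 OH⁻(aq)
Let s be the molar solubility. Then [Ce³⁺] = s and [OH⁻] = 3s.
Ksp = [Ce³⁺][OH⁻]^3 = s · (3s)^3 = 27s^4 = 1.31×10⁻²⁰
s = 4.69×10⁻⁶ mol L⁻¹
[OH⁻] = 3s = 1.41×10⁻⁵ mol L⁻¹

1.41×10⁻⁵ M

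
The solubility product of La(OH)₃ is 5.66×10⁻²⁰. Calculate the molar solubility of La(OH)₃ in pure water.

6.77×10⁻⁶ M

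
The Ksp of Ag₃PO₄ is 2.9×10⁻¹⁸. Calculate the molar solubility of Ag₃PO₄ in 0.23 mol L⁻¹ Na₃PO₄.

Ag₃PO₄(s) ⇌ 3 Ag⁺(aq) + PO₄³⁻(aq)
PO₄³⁻ is already present at 0.23 mol L⁻¹. If s mol/L of Ag₃PO₄ dissolves, [Ag⁺] = 3s while [PO₄³⁻] ≈ 0.23 mol L⁻¹.
Ksp = [Ag⁺]^3[PO₄³⁻] = (3s)^3(0.23)
(3s)^3 = 2.9×10⁻¹⁸ / (0.23) = 1.3×10⁻¹⁷
s = 7.8×10⁻⁷ mol L⁻¹

7.8×10⁻⁷ M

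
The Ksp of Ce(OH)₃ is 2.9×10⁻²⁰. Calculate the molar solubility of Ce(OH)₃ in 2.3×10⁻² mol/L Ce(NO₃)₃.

3.6×10⁻⁷ M

Ce(OH)₃(s) ⇌ Ce³⁺(aq) + 3 OH⁻(aq)
The solution already contains Ce³⁺ at 2.3×10⁻² mol/L. Let s be the molar solubility of Ce(OH)₃.
[Ce³⁺] ≈ 2.3×10⁻² mol/L (common ion dominates); [OH⁻] = 3s.
Ksp = [Ce³⁺][OH⁻]^3 = (2.3×10⁻²)(3s)^3
(3s)^3 = 2.9×10⁻²⁰ / (2.3×10⁻²) = 1.3×10⁻¹⁸
s = 3.6×10⁻⁷ mol/L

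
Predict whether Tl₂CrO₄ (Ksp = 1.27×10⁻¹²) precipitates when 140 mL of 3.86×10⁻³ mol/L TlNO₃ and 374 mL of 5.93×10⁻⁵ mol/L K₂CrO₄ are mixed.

The combined volume is 514 mL.
[Tl⁺] = (3.86×10⁻³)(140)/514 = 1.05×10⁻³ mol/L
[CrO₄²⁻] = (5.93×10⁻⁵)(374)/514 = 4.31×10⁻⁵ mol/L
Q = [Tl⁺]^2[CrO₄²⁻] = 4.77×10⁻¹¹
Q = 4.77×10⁻¹¹ > Ksp = 1.27×10⁻¹², so the solution is supersaturated and Tl₂CrO₄ precipitates.

Yes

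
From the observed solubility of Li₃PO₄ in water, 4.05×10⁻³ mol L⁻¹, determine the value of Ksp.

Ksp = 7.26×10⁻⁹

Li₃PO₄(s) ⇌ 3 Li⁺(aq) + PO₄³⁻(aq)
If s mol/L of Li₃PO₄ dissolves, [Li⁺] = 3s and [PO₄³⁻] = s.
Ksp = [Li⁺]^3[PO₄³⁻] = (3s)^3 · s = 27s^4
Ksp = 27 × (4.05×10⁻³)^4 = 7.26×10⁻⁹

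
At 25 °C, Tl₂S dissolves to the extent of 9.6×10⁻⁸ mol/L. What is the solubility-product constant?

Tl₂S(s) ⇌ 2 Tl⁺(aq) + S²⁻(aq)
Call the molar solubility s, so that [Tl⁺] = 2s and [S²⁻] = s.
Ksp = [Tl⁺]^2[S²⁻] = (2s)^2 · s = 4s^3
Ksp = 4 × (9.6×10⁻⁸)^3 = 3.5×10⁻²¹

Ksp = 3.5×10⁻²¹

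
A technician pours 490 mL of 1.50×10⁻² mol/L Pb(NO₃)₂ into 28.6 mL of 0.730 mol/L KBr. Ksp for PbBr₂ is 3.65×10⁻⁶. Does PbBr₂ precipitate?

Yes

After mixing, V = 490 mL + 28.6 mL = 518.6 mL.
[Pb²⁺] = (1.50×10⁻²)(490)/518.6 = 1.42×10⁻² mol/L
[Br⁻] = (0.730)(28.6)/518.6 = 4.03×10⁻² mol/L
Q = [Pb²⁺][Br⁻]^2 = 2.30×10⁻⁵
Q = 2.30×10⁻⁵ > Ksp = 3.65×10⁻⁶, so the solution is supersaturated and PbBr₂ precipitates.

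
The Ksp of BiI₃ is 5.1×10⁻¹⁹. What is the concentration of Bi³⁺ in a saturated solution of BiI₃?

1.2×10⁻⁵ M

BiI₃(s) ⇌ Bi³⁺(aq) + 3 I⁻(aq)
For each mole of BiI₃ that dissolves per liter, [Bi³⁺] = s and [I⁻] = 3s; let s denote this solubility.
Ksp = [Bi³⁺][I⁻]^3 = s · (3s)^3 = 27s^4 = 5.1×10⁻¹⁹
s = 1.2×10⁻⁵ M
[Bi³⁺] = s = 1.2×10⁻⁵ M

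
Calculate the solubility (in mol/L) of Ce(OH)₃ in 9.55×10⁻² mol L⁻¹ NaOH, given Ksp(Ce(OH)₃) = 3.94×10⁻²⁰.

4.52×10⁻¹⁷ M

Ce(OH)₃(s) ⇌ Ce³⁺(aq) + 3 OH⁻(aq)
OH⁻ is already present at 9.55×10⁻² mol L⁻¹. If s mol/L of Ce(OH)₃ dissolves, [Ce³⁺] = s while [OH⁻] ≈ 9.55×10⁻² mol L⁻¹.
Ksp = [Ce³⁺][OH⁻]^3 = s(9.55×10⁻²)^3
s = 3.94×10⁻²⁰ / (9.55×10⁻²)^3 = 4.52×10⁻¹⁷
s = 4.52×10⁻¹⁷ mol L⁻¹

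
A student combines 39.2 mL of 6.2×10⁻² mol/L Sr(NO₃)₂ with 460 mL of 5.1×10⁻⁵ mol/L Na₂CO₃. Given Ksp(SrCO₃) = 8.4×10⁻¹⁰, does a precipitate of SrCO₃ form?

The combined volume is 499.2 mL.
[Sr²⁺] = (6.2×10⁻²)(39.2)/499.2 = 4.9×10⁻³ mol/L
[CO₃²⁻] = (5.1×10⁻⁵)(460)/499.2 = 4.7×10⁻⁵ mol/L
Q = [Sr²⁺][CO₃²⁻] = 2.3×10⁻⁷
Q = 2.3×10⁻⁷ > Ksp = 8.4×10⁻¹⁰, so the solution is supersaturated and SrCO₃ precipitates.

Yes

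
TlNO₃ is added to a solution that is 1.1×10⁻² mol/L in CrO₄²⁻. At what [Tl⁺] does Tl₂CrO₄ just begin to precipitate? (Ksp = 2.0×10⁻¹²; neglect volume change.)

Precipitation begins when Q = Ksp.
Tl₂CrO₄(s) ⇌ 2 Tl⁺(aq) + CrO₄²⁻(aq)
Ksp = [Tl⁺]^2[CrO₄²⁻] = [Tl⁺]^2(1.1×10⁻²)
[Tl⁺]^2 = 2.0×10⁻¹² / (1.1×10⁻²) = 1.8×10⁻¹⁰
[Tl⁺] = 1.3×10⁻⁵ mol/L

1.3×10⁻⁵ M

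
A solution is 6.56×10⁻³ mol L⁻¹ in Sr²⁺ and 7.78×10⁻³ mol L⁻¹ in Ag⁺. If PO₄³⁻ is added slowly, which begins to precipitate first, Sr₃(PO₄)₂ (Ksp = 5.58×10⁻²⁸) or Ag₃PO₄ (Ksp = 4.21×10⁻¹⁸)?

Ag₃PO₄

The threshold for precipitation is Q = Ksp.
For Sr₃(PO₄)₂: [PO₄³⁻] = (Ksp/[Sr²⁺]^3)^(1/2) = 4.45×10⁻¹¹ mol L⁻¹
For Ag₃PO₄: [PO₄³⁻] = (Ksp/[Ag⁺]^3) = 8.94×10⁻¹² mol L⁻¹
Since Ag₃PO₄ needs less PO₄³⁻ to reach saturation, it precipitates first.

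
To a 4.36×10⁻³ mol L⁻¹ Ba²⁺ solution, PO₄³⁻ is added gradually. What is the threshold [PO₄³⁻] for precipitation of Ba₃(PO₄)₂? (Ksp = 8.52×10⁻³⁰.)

Precipitation of each salt begins when its ion product equals Ksp.
Ba₃(PO₄)₂(s) ⇌ 3 Ba²⁺(aq) + 2 PO₄³⁻(aq)
Ksp = [Ba²⁺]^3[PO₄³⁻]^2 = [PO₄³⁻]^2(4.36×10⁻³)^3
[PO₄³⁻]^2 = 8.52×10⁻³⁰ / (4.36×10⁻³)^3 = 1.03×10⁻²²
[PO₄³⁻] = 1.01×10⁻¹¹ mol L⁻¹

1.01×10⁻¹¹ M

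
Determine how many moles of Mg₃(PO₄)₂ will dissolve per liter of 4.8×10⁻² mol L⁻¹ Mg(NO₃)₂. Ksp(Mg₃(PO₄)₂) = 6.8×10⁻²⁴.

1.2×10⁻¹⁰ M

Mg₃(PO₄)₂(s) ⇌ 3 Mg²⁺(aq) + 2 PO₄³⁻(aq)
With Mg²⁺ already at 4.8×10⁻² mol L⁻¹ and s small, take [Mg²⁺] ≈ 4.8×10⁻² mol L⁻¹ and [PO₄³⁻] = 2s.
Ksp = [Mg²⁺]^3[PO₄³⁻]^2 = (4.8×10⁻²)^3(2s)^2
(2s)^2 = 6.8×10⁻²⁴ / (4.8×10⁻²)^3 = 6.1×10⁻²⁰
s = 1.2×10⁻¹⁰ mol L⁻¹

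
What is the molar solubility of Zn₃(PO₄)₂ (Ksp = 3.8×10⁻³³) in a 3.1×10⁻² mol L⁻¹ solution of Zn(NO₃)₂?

5.6×10⁻¹⁵ M

Zn₃(PO₄)₂(s) ⇌ 3 Zn²⁺(aq) + 2 PO₄³⁻(aq)
Let s be the solubility of Zn₃(PO₄)₂ here. The common ion gives [Zn²⁺] ≈ 3.1×10⁻² mol L⁻¹, and [PO₄³⁻] = 2s.
Ksp = [Zn²⁺]^3[PO₄³⁻]^2 = (3.1×10⁻²)^3(2s)^2
(2s)^2 = 3.8×10⁻³³ / (3.1×10⁻²)^3 = 1.3×10⁻²⁸
s = 5.6×10⁻¹⁵ mol L⁻¹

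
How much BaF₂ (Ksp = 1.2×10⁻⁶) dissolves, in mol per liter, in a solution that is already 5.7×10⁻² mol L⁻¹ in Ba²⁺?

2.3×10⁻³ M

BaF₂(s) ⇌ Ba²⁺(aq) + 2 F⁻(aq)
The solution already contains Ba²⁺ at 5.7×10⁻² mol L⁻¹. Let s be the molar solubility of BaF₂.
[Ba²⁺] ≈ 5.7×10⁻² mol L⁻¹ (common ion dominates); [F⁻] = 2s.
Ksp = [Ba²⁺][F⁻]^2 = (5.7×10⁻²)(2s)^2
(2s)^2 = 1.2×10⁻⁶ / (5.7×10⁻²) = 2.1×10⁻⁵
s = 2.3×10⁻³ mol L⁻¹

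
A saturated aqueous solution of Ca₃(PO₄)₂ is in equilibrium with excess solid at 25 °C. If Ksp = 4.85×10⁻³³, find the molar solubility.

1.35×10⁻⁷ M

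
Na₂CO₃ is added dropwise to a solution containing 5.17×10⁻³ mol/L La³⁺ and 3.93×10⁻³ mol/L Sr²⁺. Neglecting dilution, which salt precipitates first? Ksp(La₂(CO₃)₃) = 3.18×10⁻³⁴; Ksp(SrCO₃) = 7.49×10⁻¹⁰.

Precipitation of each salt begins when its ion product equals Ksp.
For La₂(CO₃)₃: [CO₃²⁻] = (Ksp/[La³⁺]^2)^(1/3) = 2.28×10⁻¹⁰ mol/L
For SrCO₃: [CO₃²⁻] = (Ksp/[Sr²⁺]) = 1.91×10⁻⁷ mol/L
La₂(CO₃)₃ requires the lower [CO₃²⁻], so it precipitates first.

La₂(CO₃)₃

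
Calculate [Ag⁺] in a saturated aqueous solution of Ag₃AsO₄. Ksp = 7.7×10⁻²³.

Ag₃AsO₄(s) ⇌ 3 Ag⁺(aq) + AsO₄³⁻(aq)
If s mol/L of Ag₃AsO₄ dissolves, [Ag⁺] = 3s and [AsO₄³⁻] = s.
Ksp = [Ag⁺]^3[AsO₄³⁻] = (3s)^3 · s = 27s^4 = 7.7×10⁻²³
s = 1.3×10⁻⁶ mol L⁻¹
[Ag⁺] = 3s = 3.9×10⁻⁶ mol L⁻¹

3.9×10⁻⁶ M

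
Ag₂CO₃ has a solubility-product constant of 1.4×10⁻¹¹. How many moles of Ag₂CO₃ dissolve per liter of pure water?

1.5×10⁻⁴ M

Ag₂CO₃(s) ⇌ 2 Ag⁺(aq) + CO₃²⁻(aq)
Call the molar solubility s, so that [Ag⁺] = 2s and [CO₃²⁻] = s.
Ksp = [Ag⁺]^2[CO₃²⁻] = (2s)^2 · s = 4s^3
4s^3 = 1.4×10⁻¹¹  ⇒  s^3 = 3.5×10⁻¹²
Taking the 3rd root, s = 1.5×10⁻⁴ mol L⁻¹.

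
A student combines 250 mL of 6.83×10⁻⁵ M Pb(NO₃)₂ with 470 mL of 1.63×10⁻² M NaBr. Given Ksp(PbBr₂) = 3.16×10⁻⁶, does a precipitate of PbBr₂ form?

The combined volume is 720 mL.
[Pb²⁺] = (6.83×10⁻⁵)(250)/720 = 2.37×10⁻⁵ M
[Br⁻] = (1.63×10⁻²)(470)/720 = 1.06×10⁻² M
Q = [Pb²⁺][Br⁻]^2 = 2.68×10⁻⁹
Q < Ksp (2.68×10⁻⁹ vs 3.16×10⁻⁶); the solution remains unsaturated and no precipitate forms.

No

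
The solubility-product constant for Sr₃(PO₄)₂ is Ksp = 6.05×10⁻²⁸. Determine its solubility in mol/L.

1.41×10⁻⁶ M

Sr₃(PO₄)₂(s) ⇌ 3 Sr²⁺(aq) + 2 PO₄³⁻(aq)
If s mol/L of Sr₃(PO₄)₂ dissolves, [Sr²⁺] = 3s and [PO₄³⁻] = 2s.
Ksp = [Sr²⁺]^3[PO₄³⁻]^2 = (3s)^3 · (2s)^2 = 108s^5
108s^5 = 6.05×10⁻²⁸  ⇒  s^5 = 5.60×10⁻³⁰
Taking the 5th root, s = 1.41×10⁻⁶ mol/L.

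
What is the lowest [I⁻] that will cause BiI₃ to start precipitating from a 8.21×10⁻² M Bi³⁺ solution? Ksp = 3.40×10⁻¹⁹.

1.61×10⁻⁶ M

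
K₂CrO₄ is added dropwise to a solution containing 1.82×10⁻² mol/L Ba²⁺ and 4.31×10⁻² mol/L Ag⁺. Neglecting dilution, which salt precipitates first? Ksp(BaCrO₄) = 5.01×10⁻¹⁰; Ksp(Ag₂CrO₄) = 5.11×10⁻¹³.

Ag₂CrO₄

Precipitation begins when Q = Ksp.
For BaCrO₄: [CrO₄²⁻] = (Ksp/[Ba²⁺]) = 2.75×10⁻⁸ mol/L
For Ag₂CrO₄: [CrO₄²⁻] = (Ksp/[Ag⁺]^2) = 2.75×10⁻¹⁰ mol/L
The smaller threshold [CrO₄²⁻] is reached first, so Ag₂CrO₄ precipitates first.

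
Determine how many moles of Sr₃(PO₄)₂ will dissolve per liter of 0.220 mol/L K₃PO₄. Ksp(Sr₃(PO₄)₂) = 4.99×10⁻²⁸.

7.25×10⁻¹⁰ M

Sr₃(PO₄)₂(s) ⇌ 3 Sr²⁺(aq) + 2 PO₄³⁻(aq)
The solution already contains PO₄³⁻ at 0.220 mol/L. Let s be the molar solubility of Sr₃(PO₄)₂.
[PO₄³⁻] ≈ 0.220 mol/L (common ion dominates); [Sr²⁺] = 3s.
Ksp = [Sr²⁺]^3[PO₄³⁻]^2 = (3s)^3(0.220)^2
(3s)^3 = 4.99×10⁻²⁸ / (0.220)^2 = 1.03×10⁻²⁶
s = 7.25×10⁻¹⁰ mol/L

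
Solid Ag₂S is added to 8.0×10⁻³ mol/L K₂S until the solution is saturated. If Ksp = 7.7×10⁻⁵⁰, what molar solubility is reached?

Ag₂S(s) ⇌ 2 Ag⁺(aq) + S²⁻(aq)
Let s be the solubility of Ag₂S here. The common ion gives [S²⁻] ≈ 8.0×10⁻³ mol/L, and [Ag⁺] = 2s.
Ksp = [Ag⁺]^2[S²⁻] = (2s)^2(8.0×10⁻³)
(2s)^2 = 7.7×10⁻⁵⁰ / (8.0×10⁻³) = 9.6×10⁻⁴⁸
s = 1.6×10⁻²⁴ mol/L

1.6×10⁻²⁴ M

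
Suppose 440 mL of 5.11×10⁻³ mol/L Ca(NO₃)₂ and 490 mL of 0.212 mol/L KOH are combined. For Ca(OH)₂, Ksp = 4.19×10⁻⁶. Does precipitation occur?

Yes

After mixing, V = 440 mL + 490 mL = 930 mL.
[Ca²⁺] = (5.11×10⁻³)(440)/930 = 2.42×10⁻³ mol/L
[OH⁻] = (0.212)(490)/930 = 0.112 mol/L
Q = [Ca²⁺][OH⁻]^2 = 3.02×10⁻⁵
Because Q > Ksp (3.02×10⁻⁵ vs 4.19×10⁻⁶), a precipitate of Ca(OH)₂ forms.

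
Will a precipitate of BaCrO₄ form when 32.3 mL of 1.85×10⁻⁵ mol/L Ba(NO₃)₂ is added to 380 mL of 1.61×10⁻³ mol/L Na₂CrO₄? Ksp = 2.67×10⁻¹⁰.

After mixing, V = 32.3 mL + 380 mL = 412.3 mL.
[Ba²⁺] = (1.85×10⁻⁵)(32.3)/412.3 = 1.45×10⁻⁶ mol/L
[CrO₄²⁻] = (1.61×10⁻³)(380)/412.3 = 1.48×10⁻³ mol/L
Q = [Ba²⁺][CrO₄²⁻] = 2.15×10⁻⁹
Because Q > Ksp (2.15×10⁻⁹ vs 2.67×10⁻¹⁰), a precipitate of BaCrO₄ forms.

Yes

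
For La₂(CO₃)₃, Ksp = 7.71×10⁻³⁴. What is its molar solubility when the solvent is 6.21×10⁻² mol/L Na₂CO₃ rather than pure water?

8.97×10⁻¹⁶ M

La₂(CO₃)₃(s) ⇌ 2 La³⁺(aq) + 3 CO₃²⁻(aq)
CO₃²⁻ is already present at 6.21×10⁻² mol/L. If s mol/L of La₂(CO₃)₃ dissolves, [La³⁺] = 2s while [CO₃²⁻] ≈ 6.21×10⁻² mol/L.
Ksp = [La³⁺]^2[CO₃²⁻]^3 = (2s)^2(6.21×10⁻²)^3
(2s)^2 = 7.71×10⁻³⁴ / (6.21×10⁻²)^3 = 3.22×10⁻³⁰
s = 8.97×10⁻¹⁶ mol/L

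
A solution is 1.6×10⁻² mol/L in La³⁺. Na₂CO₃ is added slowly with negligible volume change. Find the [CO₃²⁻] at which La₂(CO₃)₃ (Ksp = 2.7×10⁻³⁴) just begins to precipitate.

1.0×10⁻¹⁰ M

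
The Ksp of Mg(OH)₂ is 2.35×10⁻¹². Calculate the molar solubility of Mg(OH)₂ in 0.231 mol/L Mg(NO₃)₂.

1.59×10⁻⁶ M

Mg(OH)₂(s) ⇌ Mg²⁺(aq) + 2 OH⁻(aq)
Let s be the solubility of Mg(OH)₂ here. The common ion gives [Mg²⁺] ≈ 0.231 mol/L, and [OH⁻] = 2s.
Ksp = [Mg²⁺][OH⁻]^2 = (0.231)(2s)^2
(2s)^2 = 2.35×10⁻¹² / (0.231) = 1.02×10⁻¹¹
s = 1.59×10⁻⁶ mol/L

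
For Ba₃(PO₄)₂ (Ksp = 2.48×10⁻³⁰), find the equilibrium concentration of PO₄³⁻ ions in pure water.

Ba₃(PO₄)₂(s) ⇌ 3 Ba²⁺(aq) + 2 PO₄³⁻(aq)
If s mol/L of Ba₃(PO₄)₂ dissolves, [Ba²⁺] = 3s and [PO₄³⁻] = 2s.
Ksp = [Ba²⁺]^3[PO₄³⁻]^2 = (3s)^3 · (2s)^2 = 108s^5 = 2.48×10⁻³⁰
s = 4.70×10⁻⁷ mol/L
[PO₄³⁻] = 2s = 9.40×10⁻⁷ mol/L

9.40×10⁻⁷ M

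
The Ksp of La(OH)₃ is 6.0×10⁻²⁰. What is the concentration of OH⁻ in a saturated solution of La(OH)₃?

La(OH)₃(s) ⇌ La³⁺(aq) + 3 OH⁻(aq)
If s mol/L of La(OH)₃ dissolves, [La³⁺] = s and [OH⁻] = 3s.
Ksp = [La³⁺][OH⁻]^3 = s · (3s)^3 = 27s^4 = 6.0×10⁻²⁰
s = 6.9×10⁻⁶ mol/L
[OH⁻] = 3s = 2.1×10⁻⁵ mol/L

2.1×10⁻⁵ M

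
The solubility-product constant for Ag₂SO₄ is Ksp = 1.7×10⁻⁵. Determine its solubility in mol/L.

1.6×10⁻² M

Ag₂SO₄(s) ⇌ 2 Ag⁺(aq) + SO₄²⁻(aq)
Let s be the molar solubility. Then [Ag⁺] = 2s and [SO₄²⁻] = s.
Ksp = [Ag⁺]^2[SO₄²⁻] = (2s)^2 · s = 4s^3
4s^3 = 1.7×10⁻⁵  ⇒  s^3 = 4.3×10⁻⁶
s = (4.3×10⁻⁶)^(1/3) = 1.6×10⁻² mol L⁻¹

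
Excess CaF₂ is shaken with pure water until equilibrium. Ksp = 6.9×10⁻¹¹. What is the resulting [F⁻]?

5.2×10⁻⁴ M

CaF₂(s) ⇌ Ca²⁺(aq) + 2 F⁻(aq)
Let s be the molar solubility. Then [Ca²⁺] = s and [F⁻] = 2s.
Ksp = [Ca²⁺][F⁻]^2 = s · (2s)^2 = 4s^3 = 6.9×10⁻¹¹
s = 2.6×10⁻⁴ mol/L
[F⁻] = 2s = 5.2×10⁻⁴ mol/L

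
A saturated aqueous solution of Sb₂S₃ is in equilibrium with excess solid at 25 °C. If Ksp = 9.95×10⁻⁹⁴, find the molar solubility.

9.84×10⁻²⁰ M

Sb₂S₃(s) ⇌ 2 Sb³⁺(aq) + 3 S²⁻(aq)
Let s be the molar solubility. Then [Sb³⁺] = 2s and [S²⁻] = 3s.
Ksp = [Sb³⁺]^2[S²⁻]^3 = (2s)^2 · (3s)^3 = 108s^5
108s^5 = 9.95×10⁻⁹⁴  ⇒  s^5 = 9.21×10⁻⁹⁶
s = 9.84×10⁻²⁰ mol/L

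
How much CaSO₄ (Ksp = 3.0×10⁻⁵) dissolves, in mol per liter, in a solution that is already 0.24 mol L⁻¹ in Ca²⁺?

1.3×10⁻⁴ M

CaSO₄(s) ⇌ Ca²⁺(aq) + SO₄²⁻(aq)
Ca²⁺ is already present at 0.24 mol L⁻¹. If s mol/L of CaSO₄ dissolves, [SO₄²⁻] = s while [Ca²⁺] ≈ 0.24 mol L⁻¹.
Ksp = [Ca²⁺][SO₄²⁻] = (0.24)s
s = 3.0×10⁻⁵ / (0.24) = 1.3×10⁻⁴
s = 1.3×10⁻⁴ mol L⁻¹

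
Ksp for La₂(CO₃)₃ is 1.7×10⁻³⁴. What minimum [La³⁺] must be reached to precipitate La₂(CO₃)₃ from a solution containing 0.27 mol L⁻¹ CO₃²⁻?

9.3×10⁻¹⁷ M

Precipitation of each salt begins when its ion product equals Ksp.
La₂(CO₃)₃(s) ⇌ 2 La³⁺(aq) + 3 CO₃²⁻(aq)
Ksp = [La³⁺]^2[CO₃²⁻]^3 = [La³⁺]^2(0.27)^3
[La³⁺]^2 = 1.7×10⁻³⁴ / (0.27)^3 = 8.6×10⁻³³
[La³⁺] = 9.3×10⁻¹⁷ mol L⁻¹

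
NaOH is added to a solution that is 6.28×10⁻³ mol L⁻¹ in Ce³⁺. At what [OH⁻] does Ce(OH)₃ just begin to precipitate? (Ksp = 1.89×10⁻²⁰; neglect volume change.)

A salt starts to precipitate once the ion product Q reaches its Ksp.
Ce(OH)₃(s) ⇌ Ce³⁺(aq) + 3 OH⁻(aq)
Ksp = [Ce³⁺][OH⁻]^3 = [OH⁻]^3(6.28×10⁻³)
[OH⁻]^3 = 1.89×10⁻²⁰ / (6.28×10⁻³) = 3.01×10⁻¹⁸
[OH⁻] = 1.44×10⁻⁶ mol L⁻¹

1.44×10⁻⁶ M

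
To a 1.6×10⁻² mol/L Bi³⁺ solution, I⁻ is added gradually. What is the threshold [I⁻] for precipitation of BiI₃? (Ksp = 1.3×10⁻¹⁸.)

4.3×10⁻⁶ M

A salt starts to precipitate once the ion product Q reaches its Ksp.
BiI₃(s) ⇌ Bi³⁺(aq) + 3 I⁻(aq)
Ksp = [Bi³⁺][I⁻]^3 = [I⁻]^3(1.6×10⁻²)
[I⁻]^3 = 1.3×10⁻¹⁸ / (1.6×10⁻²) = 8.1×10⁻¹⁷
[I⁻] = 4.3×10⁻⁶ mol/L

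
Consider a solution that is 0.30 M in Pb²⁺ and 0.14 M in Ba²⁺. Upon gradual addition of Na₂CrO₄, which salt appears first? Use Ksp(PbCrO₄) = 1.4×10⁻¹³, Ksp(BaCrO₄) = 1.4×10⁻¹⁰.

PbCrO₄

Each salt precipitates once Q = Ksp for that salt.
For PbCrO₄: [CrO₄²⁻] = (Ksp/[Pb²⁺]) = 4.7×10⁻¹³ M
For BaCrO₄: [CrO₄²⁻] = (Ksp/[Ba²⁺]) = 1.0×10⁻⁹ M
PbCrO₄ requires the lower [CrO₄²⁻], so it precipitates first.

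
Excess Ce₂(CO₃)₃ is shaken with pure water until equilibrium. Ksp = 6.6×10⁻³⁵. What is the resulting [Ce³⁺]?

1.1×10⁻⁷ M

Ce₂(CO₃)₃(s) ⇌ 2 Ce³⁺(aq) + 3 CO₃²⁻(aq)
With molar solubility s: [Ce³⁺] = 2s, [CO₃²⁻] = 3s.
Ksp = [Ce³⁺]^2[CO₃²⁻]^3 = (2s)^2 · (3s)^3 = 108s^5 = 6.6×10⁻³⁵
s = 5.7×10⁻⁸ M
[Ce³⁺] = 2s = 1.1×10⁻⁷ M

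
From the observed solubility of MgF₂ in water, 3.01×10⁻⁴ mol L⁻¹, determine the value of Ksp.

Ksp = 1.09×10⁻¹⁰

MgF₂(s) ⇌ Mg²⁺(aq) + 2 F⁻(aq)
If s mol/L of MgF₂ dissolves, [Mg²⁺] = s and [F⁻] = 2s.
Ksp = [Mg²⁺][F⁻]^2 = s · (2s)^2 = 4s^3
Ksp = 4 × (3.01×10⁻⁴)^3 = 1.09×10⁻¹⁰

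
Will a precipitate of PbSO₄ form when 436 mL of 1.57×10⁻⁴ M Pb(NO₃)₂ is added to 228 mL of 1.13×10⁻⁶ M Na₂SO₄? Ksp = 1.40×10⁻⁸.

No

After mixing, V = 436 mL + 228 mL = 664 mL.
[Pb²⁺] = (1.57×10⁻⁴)(436)/664 = 1.03×10⁻⁴ M
[SO₄²⁻] = (1.13×10⁻⁶)(228)/664 = 3.88×10⁻⁷ M
Q = [Pb²⁺][SO₄²⁻] = 4.00×10⁻¹¹
Q = 4.00×10⁻¹¹ < Ksp = 1.40×10⁻⁸, so the solution is unsaturated and no precipitate forms.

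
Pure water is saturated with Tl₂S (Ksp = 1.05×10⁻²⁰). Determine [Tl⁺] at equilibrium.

Tl₂S(s) ⇌ 2 Tl⁺(aq) + S²⁻(aq)
Let s be the molar solubility. Then [Tl⁺] = 2s and [S²⁻] = s.
Ksp = [Tl⁺]^2[S²⁻] = (2s)^2 · s = 4s^3 = 1.05×10⁻²⁰
s = 1.38×10⁻⁷ mol L⁻¹
[Tl⁺] = 2s = 2.76×10⁻⁷ mol L⁻¹

2.76×10⁻⁷ M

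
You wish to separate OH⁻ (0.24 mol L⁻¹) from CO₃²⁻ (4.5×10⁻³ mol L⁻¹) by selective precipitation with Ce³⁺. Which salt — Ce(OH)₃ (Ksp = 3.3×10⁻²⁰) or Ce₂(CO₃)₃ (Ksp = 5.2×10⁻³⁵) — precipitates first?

Precipitation of each salt begins when its ion product equals Ksp.
For Ce(OH)₃: [Ce³⁺] = (Ksp/[OH⁻]^3) = 2.4×10⁻¹⁸ mol L⁻¹
For Ce₂(CO₃)₃: [Ce³⁺] = (Ksp/[CO₃²⁻]^3)^(1/2) = 2.4×10⁻¹⁴ mol L⁻¹
Ce(OH)₃ requires the lower [Ce³⁺], so it precipitates first.

Ce(OH)₃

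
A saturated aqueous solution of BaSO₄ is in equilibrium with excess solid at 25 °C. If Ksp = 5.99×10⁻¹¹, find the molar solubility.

7.74×10⁻⁶ M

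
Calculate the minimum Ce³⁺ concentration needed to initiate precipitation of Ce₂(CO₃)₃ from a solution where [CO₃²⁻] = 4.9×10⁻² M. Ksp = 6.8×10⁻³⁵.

Each salt precipitates once Q = Ksp for that salt.
Ce₂(CO₃)₃(s) ⇌ 2 Ce³⁺(aq) + 3 CO₃²⁻(aq)
Ksp = [Ce³⁺]^2[CO₃²⁻]^3 = [Ce³⁺]^2(4.9×10⁻²)^3
[Ce³⁺]^2 = 6.8×10⁻³⁵ / (4.9×10⁻²)^3 = 5.8×10⁻³¹
[Ce³⁺] = 7.6×10⁻¹⁶ M

7.6×10⁻¹⁶ M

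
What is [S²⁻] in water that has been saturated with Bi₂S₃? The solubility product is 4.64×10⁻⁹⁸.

4.02×10⁻²⁰ M

Bi₂S₃(s) ⇌ 2 Bi³⁺(aq) + 3 S²⁻(aq)
For each mole of Bi₂S₃ that dissolves per liter, [Bi³⁺] = 2s and [S²⁻] = 3s; let s denote this solubility.
Ksp = [Bi³⁺]^2[S²⁻]^3 = (2s)^2 · (3s)^3 = 108s^5 = 4.64×10⁻⁹⁸
s = 1.34×10⁻²⁰ M
[S²⁻] = 3s = 4.02×10⁻²⁰ M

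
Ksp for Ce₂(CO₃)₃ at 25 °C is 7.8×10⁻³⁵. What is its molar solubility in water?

5.9×10⁻⁸ M

Ce₂(CO₃)₃(s) ⇌ 2 Ce³⁺(aq) + 3 CO₃²⁻(aq)
For each mole of Ce₂(CO₃)₃ that dissolves per liter, [Ce³⁺] = 2s and [CO₃²⁻] = 3s; let s denote this solubility.
Ksp = [Ce³⁺]^2[CO₃²⁻]^3 = (2s)^2 · (3s)^3 = 108s^5
108s^5 = 7.8×10⁻³⁵  ⇒  s^5 = 7.2×10⁻³⁷
s = (7.2×10⁻³⁷)^(1/5) = 5.9×10⁻⁸ mol L⁻¹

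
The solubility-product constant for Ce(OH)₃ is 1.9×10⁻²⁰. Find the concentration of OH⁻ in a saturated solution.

1.5×10⁻⁵ M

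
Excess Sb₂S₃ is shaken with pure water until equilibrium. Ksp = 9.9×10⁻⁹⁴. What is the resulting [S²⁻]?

2.9×10⁻¹⁹ M

Sb₂S₃(s) ⇌ 2 Sb³⁺(aq) + 3 S²⁻(aq)
For each mole of Sb₂S₃ that dissolves per liter, [Sb³⁺] = 2s and [S²⁻] = 3s; let s denote this solubility.
Ksp = [Sb³⁺]^2[S²⁻]^3 = (2s)^2 · (3s)^3 = 108s^5 = 9.9×10⁻⁹⁴
s = 9.8×10⁻²⁰ mol L⁻¹
[S²⁻] = 3s = 2.9×10⁻¹⁹ mol L⁻¹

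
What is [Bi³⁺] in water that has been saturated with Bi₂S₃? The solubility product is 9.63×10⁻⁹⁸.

3.10×10⁻²⁰ M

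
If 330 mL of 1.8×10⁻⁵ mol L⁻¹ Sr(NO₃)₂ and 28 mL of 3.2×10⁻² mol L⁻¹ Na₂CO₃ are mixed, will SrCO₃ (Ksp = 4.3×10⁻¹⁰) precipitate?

After mixing, V = 330 mL + 28 mL = 358 mL.
[Sr²⁺] = (1.8×10⁻⁵)(330)/358 = 1.7×10⁻⁵ mol L⁻¹
[CO₃²⁻] = (3.2×10⁻²)(28)/358 = 2.5×10⁻³ mol L⁻¹
Q = [Sr²⁺][CO₃²⁻] = 4.2×10⁻⁸
Since Q (4.2×10⁻⁸) exceeds Ksp (4.3×10⁻¹⁰), SrCO₃ will precipitate.

Yes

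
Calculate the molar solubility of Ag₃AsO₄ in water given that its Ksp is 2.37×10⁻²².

1.72×10⁻⁶ M

Ag₃AsO₄(s) ⇌ 3 Ag⁺(aq) + AsO₄³⁻(aq)
For each mole of Ag₃AsO₄ that dissolves per liter, [Ag⁺] = 3s and [AsO₄³⁻] = s; let s denote this solubility.
Ksp = [Ag⁺]^3[AsO₄³⁻] = (3s)^3 · s = 27s^4
27s^4 = 2.37×10⁻²²  ⇒  s^4 = 8.78×10⁻²⁴
Taking the 4th root, s = 1.72×10⁻⁶ M.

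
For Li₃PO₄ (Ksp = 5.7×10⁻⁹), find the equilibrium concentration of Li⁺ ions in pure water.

Li₃PO₄(s) ⇌ 3 Li⁺(aq) + PO₄³⁻(aq)
For each mole of Li₃PO₄ that dissolves per liter, [Li⁺] = 3s and [PO₄³⁻] = s; let s denote this solubility.
Ksp = [Li⁺]^3[PO₄³⁻] = (3s)^3 · s = 27s^4 = 5.7×10⁻⁹
s = 3.8×10⁻³ mol/L
[Li⁺] = 3s = 1.1×10⁻² mol/L

1.1×10⁻² M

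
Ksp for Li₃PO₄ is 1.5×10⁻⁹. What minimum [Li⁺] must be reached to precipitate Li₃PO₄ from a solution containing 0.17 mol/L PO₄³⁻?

Precipitation of each salt begins when its ion product equals Ksp.
Li₃PO₄(s) ⇌ 3 Li⁺(aq) + PO₄³⁻(aq)
Ksp = [Li⁺]^3[PO₄³⁻] = [Li⁺]^3(0.17)
[Li⁺]^3 = 1.5×10⁻⁹ / (0.17) = 8.8×10⁻⁹
[Li⁺] = 2.1×10⁻³ mol/L

2.1×10⁻³ M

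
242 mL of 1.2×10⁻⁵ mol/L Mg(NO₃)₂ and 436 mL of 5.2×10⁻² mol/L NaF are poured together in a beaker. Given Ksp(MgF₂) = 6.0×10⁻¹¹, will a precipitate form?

The combined volume is 678 mL.
[Mg²⁺] = (1.2×10⁻⁵)(242)/678 = 4.3×10⁻⁶ mol/L
[F⁻] = (5.2×10⁻²)(436)/678 = 3.3×10⁻² mol/L
Q = [Mg²⁺][F⁻]^2 = 4.8×10⁻⁹
Q = 4.8×10⁻⁹ > Ksp = 6.0×10⁻¹¹, so the solution is supersaturated and MgF₂ precipitates.

Yes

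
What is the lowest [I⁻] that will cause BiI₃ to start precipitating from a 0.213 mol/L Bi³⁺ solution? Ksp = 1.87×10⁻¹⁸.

2.06×10⁻⁶ M

Each salt precipitates once Q = Ksp for that salt.
BiI₃(s) ⇌ Bi³⁺(aq) + 3 I⁻(aq)
Ksp = [Bi³⁺][I⁻]^3 = [I⁻]^3(0.213)
[I⁻]^3 = 1.87×10⁻¹⁸ / (0.213) = 8.78×10⁻¹⁸
[I⁻] = 2.06×10⁻⁶ mol/L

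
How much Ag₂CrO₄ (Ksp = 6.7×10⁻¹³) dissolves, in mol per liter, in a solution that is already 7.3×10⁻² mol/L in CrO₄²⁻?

Ag₂CrO₄(s) ⇌ 2 Ag⁺(aq) + CrO₄²⁻(aq)
With CrO₄²⁻ already at 7.3×10⁻² mol/L and s small, take [CrO₄²⁻] ≈ 7.3×10⁻² mol/L and [Ag⁺] = 2s.
Ksp = [Ag⁺]^2[CrO₄²⁻] = (2s)^2(7.3×10⁻²)
(2s)^2 = 6.7×10⁻¹³ / (7.3×10⁻²) = 9.2×10⁻¹²
s = 1.5×10⁻⁶ mol/L

1.5×10⁻⁶ M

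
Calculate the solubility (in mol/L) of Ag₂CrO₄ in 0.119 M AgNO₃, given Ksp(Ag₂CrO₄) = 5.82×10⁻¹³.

Ag₂CrO₄(s) ⇌ 2 Ag⁺(aq) + CrO₄²⁻(aq)
Let s be the solubility of Ag₂CrO₄ here. The common ion gives [Ag⁺] ≈ 0.119 M, and [CrO₄²⁻] = s.
Ksp = [Ag⁺]^2[CrO₄²⁻] = (0.119)^2s
s = 5.82×10⁻¹³ / (0.119)^2 = 4.11×10⁻¹¹
s = 4.11×10⁻¹¹ M

4.11×10⁻¹¹ M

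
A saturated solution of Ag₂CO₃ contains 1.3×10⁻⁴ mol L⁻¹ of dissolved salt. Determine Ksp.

Ksp = 8.8×10⁻¹²

Ag₂CO₃(s) ⇌ 2 Ag⁺(aq) + CO₃²⁻(aq)
Let s be the molar solubility. Then [Ag⁺] = 2s and [CO₃²⁻] = s.
Ksp = [Ag⁺]^2[CO₃²⁻] = (2s)^2 · s = 4s^3
Ksp = 4 × (1.3×10⁻⁴)^3 = 8.8×10⁻¹²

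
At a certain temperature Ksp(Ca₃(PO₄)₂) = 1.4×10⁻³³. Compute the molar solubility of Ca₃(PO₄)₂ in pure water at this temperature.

1.1×10⁻⁷ M

Ca₃(PO₄)₂(s) ⇌ 3 Ca²⁺(aq) + 2 PO₄³⁻(aq)
For each mole of Ca₃(PO₄)₂ that dissolves per liter, [Ca²⁺] = 3s and [PO₄³⁻] = 2s; let s denote this solubility.
Ksp = [Ca²⁺]^3[PO₄³⁻]^2 = (3s)^3 · (2s)^2 = 108s^5
108s^5 = 1.4×10⁻³³  ⇒  s^5 = 1.3×10⁻³⁵
s = 1.1×10⁻⁷ M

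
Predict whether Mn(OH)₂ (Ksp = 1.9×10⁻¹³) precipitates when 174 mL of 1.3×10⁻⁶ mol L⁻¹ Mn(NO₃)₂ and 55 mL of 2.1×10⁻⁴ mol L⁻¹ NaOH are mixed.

No

Total volume after mixing = 174 + 55 = 229 mL.
[Mn²⁺] = (1.3×10⁻⁶)(174)/229 = 9.9×10⁻⁷ mol L⁻¹
[OH⁻] = (2.1×10⁻⁴)(55)/229 = 5.0×10⁻⁵ mol L⁻¹
Q = [Mn²⁺][OH⁻]^2 = 2.5×10⁻¹⁵
Q < Ksp (2.5×10⁻¹⁵ vs 1.9×10⁻¹³); the solution remains unsaturated and no precipitate forms.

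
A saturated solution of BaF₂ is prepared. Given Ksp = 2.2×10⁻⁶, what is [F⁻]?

1.6×10⁻² M

BaF₂(s) ⇌ Ba²⁺(aq) + 2 F⁻(aq)
With molar solubility s: [Ba²⁺] = s, [F⁻] = 2s.
Ksp = [Ba²⁺][F⁻]^2 = s · (2s)^2 = 4s^3 = 2.2×10⁻⁶
s = 8.2×10⁻³ mol L⁻¹
[F⁻] = 2s = 1.6×10⁻² mol L⁻¹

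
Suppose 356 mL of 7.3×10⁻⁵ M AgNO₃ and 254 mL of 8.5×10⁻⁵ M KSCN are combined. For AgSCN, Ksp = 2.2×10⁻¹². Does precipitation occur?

Yes

After mixing, V = 356 mL + 254 mL = 610 mL.
[Ag⁺] = (7.3×10⁻⁵)(356)/610 = 4.3×10⁻⁵ M
[SCN⁻] = (8.5×10⁻⁵)(254)/610 = 3.5×10⁻⁵ M
Q = [Ag⁺][SCN⁻] = 1.5×10⁻⁹
Q = 1.5×10⁻⁹ > Ksp = 2.2×10⁻¹², so the solution is supersaturated and AgSCN precipitates.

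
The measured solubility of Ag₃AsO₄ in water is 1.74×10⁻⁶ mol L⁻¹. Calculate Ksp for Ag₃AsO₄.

Ag₃AsO₄(s) ⇌ 3 Ag⁺(aq) + AsO₄³⁻(aq)
Let s be the molar solubility. Then [Ag⁺] = 3s and [AsO₄³⁻] = s.
Ksp = [Ag⁺]^3[AsO₄³⁻] = (3s)^3 · s = 27s^4
Ksp = 27 × (1.74×10⁻⁶)^4 = 2.47×10⁻²²

Ksp = 2.47×10⁻²²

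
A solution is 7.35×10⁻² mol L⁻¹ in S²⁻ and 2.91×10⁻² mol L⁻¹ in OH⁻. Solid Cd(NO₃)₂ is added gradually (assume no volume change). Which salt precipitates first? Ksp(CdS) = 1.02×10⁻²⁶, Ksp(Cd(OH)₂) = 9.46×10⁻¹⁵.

The threshold for precipitation is Q = Ksp.
For CdS: [Cd²⁺] = (Ksp/[S²⁻]) = 1.39×10⁻²⁵ mol L⁻¹
For Cd(OH)₂: [Cd²⁺] = (Ksp/[OH⁻]^2) = 1.12×10⁻¹¹ mol L⁻¹
CdS requires the lower [Cd²⁺], so it precipitates first.

CdS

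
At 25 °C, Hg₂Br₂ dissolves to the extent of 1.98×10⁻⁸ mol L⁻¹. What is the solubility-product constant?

Ksp = 3.10×10⁻²³

Hg₂Br₂(s) ⇌ Hg₂²⁺(aq) + 2 Br⁻(aq)
With molar solubility s: [Hg₂²⁺] = s, [Br⁻] = 2s.
Ksp = [Hg₂²⁺][Br⁻]^2 = s · (2s)^2 = 4s^3
Ksp = 4 × (1.98×10⁻⁸)^3 = 3.10×10⁻²³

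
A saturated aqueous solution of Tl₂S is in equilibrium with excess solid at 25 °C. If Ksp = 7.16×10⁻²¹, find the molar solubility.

Tl₂S(s) ⇌ 2 Tl⁺(aq) + S²⁻(aq)
For each mole of Tl₂S that dissolves per liter, [Tl⁺] = 2s and [S²⁻] = s; let s denote this solubility.
Ksp = [Tl⁺]^2[S²⁻] = (2s)^2 · s = 4s^3
4s^3 = 7.16×10⁻²¹  ⇒  s^3 = 1.79×10⁻²¹
s = (1.79×10⁻²¹)^(1/3) = 1.21×10⁻⁷ mol L⁻¹

1.21×10⁻⁷ M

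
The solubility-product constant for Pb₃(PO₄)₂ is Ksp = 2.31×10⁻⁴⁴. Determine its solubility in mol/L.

7.35×10⁻¹⁰ M

Pb₃(PO₄)₂(s) ⇌ 3 Pb²⁺(aq) + 2 PO₄³⁻(aq)
For each mole of Pb₃(PO₄)₂ that dissolves per liter, [Pb²⁺] = 3s and [PO₄³⁻] = 2s; let s denote this solubility.
Ksp = [Pb²⁺]^3[PO₄³⁻]^2 = (3s)^3 · (2s)^2 = 108s^5
108s^5 = 2.31×10⁻⁴⁴  ⇒  s^5 = 2.14×10⁻⁴⁶
Taking the 5th root, s = 7.35×10⁻¹⁰ mol L⁻¹.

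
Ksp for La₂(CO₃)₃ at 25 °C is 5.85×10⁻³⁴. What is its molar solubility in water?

8.85×10⁻⁸ M

La₂(CO₃)₃(s) ⇌ 2 La³⁺(aq) + 3 CO₃²⁻(aq)
Let s be the molar solubility. Then [La³⁺] = 2s and [CO₃²⁻] = 3s.
Ksp = [La³⁺]^2[CO₃²⁻]^3 = (2s)^2 · (3s)^3 = 108s^5
108s^5 = 5.85×10⁻³⁴  ⇒  s^5 = 5.42×10⁻³⁶
s = 8.85×10⁻⁸ mol/L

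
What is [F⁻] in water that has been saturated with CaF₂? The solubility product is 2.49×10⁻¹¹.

CaF₂(s) ⇌ Ca²⁺(aq) + 2 F⁻(aq)
With molar solubility s: [Ca²⁺] = s, [F⁻] = 2s.
Ksp = [Ca²⁺][F⁻]^2 = s · (2s)^2 = 4s^3 = 2.49×10⁻¹¹
s = 1.84×10⁻⁴ M
[F⁻] = 2s = 3.68×10⁻⁴ M

3.68×10⁻⁴ M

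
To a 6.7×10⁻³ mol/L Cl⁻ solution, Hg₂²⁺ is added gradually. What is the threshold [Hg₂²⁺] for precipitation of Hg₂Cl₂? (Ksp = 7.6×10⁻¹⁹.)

A salt starts to precipitate once the ion product Q reaches its Ksp.
Hg₂Cl₂(s) ⇌ Hg₂²⁺(aq) + 2 Cl⁻(aq)
Ksp = [Hg₂²⁺][Cl⁻]^2 = [Hg₂²⁺](6.7×10⁻³)^2
[Hg₂²⁺] = 7.6×10⁻¹⁹ / (6.7×10⁻³)^2 = 1.7×10⁻¹⁴
[Hg₂²⁺] = 1.7×10⁻¹⁴ mol/L

1.7×10⁻¹⁴ M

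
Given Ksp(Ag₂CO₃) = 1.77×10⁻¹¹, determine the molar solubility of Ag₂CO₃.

1.64×10⁻⁴ M

Ag₂CO₃(s) ⇌ 2 Ag⁺(aq) + CO₃²⁻(aq)
Let s be the molar solubility. Then [Ag⁺] = 2s and [CO₃²⁻] = s.
Ksp = [Ag⁺]^2[CO₃²⁻] = (2s)^2 · s = 4s^3
4s^3 = 1.77×10⁻¹¹  ⇒  s^3 = 4.43×10⁻¹²
s = (4.43×10⁻¹²)^(1/3) = 1.64×10⁻⁴ M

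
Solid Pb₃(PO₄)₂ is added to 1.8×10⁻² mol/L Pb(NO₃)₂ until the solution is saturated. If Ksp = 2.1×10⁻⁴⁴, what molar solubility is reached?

3.0×10⁻²⁰ M

Pb₃(PO₄)₂(s) ⇌ 3 Pb²⁺(aq) + 2 PO₄³⁻(aq)
Let s be the solubility of Pb₃(PO₄)₂ here. The common ion gives [Pb²⁺] ≈ 1.8×10⁻² mol/L, and [PO₄³⁻] = 2s.
Ksp = [Pb²⁺]^3[PO₄³⁻]^2 = (1.8×10⁻²)^3(2s)^2
(2s)^2 = 2.1×10⁻⁴⁴ / (1.8×10⁻²)^3 = 3.6×10⁻³⁹
s = 3.0×10⁻²⁰ mol/L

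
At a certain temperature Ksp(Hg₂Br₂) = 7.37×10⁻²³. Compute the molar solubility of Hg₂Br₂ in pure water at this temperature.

Hg₂Br₂(s) ⇌ Hg₂²⁺(aq) + 2 Br⁻(aq)
With molar solubility s: [Hg₂²⁺] = s, [Br⁻] = 2s.
Ksp = [Hg₂²⁺][Br⁻]^2 = s · (2s)^2 = 4s^3
4s^3 = 7.37×10⁻²³  ⇒  s^3 = 1.84×10⁻²³
s = 2.64×10⁻⁸ mol/L

2.64×10⁻⁸ M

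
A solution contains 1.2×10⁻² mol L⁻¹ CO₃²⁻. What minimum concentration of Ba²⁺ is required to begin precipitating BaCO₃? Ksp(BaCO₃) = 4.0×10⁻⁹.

Precipitation begins when Q = Ksp.
BaCO₃(s) ⇌ Ba²⁺(aq) + CO₃²⁻(aq)
Ksp = [Ba²⁺][CO₃²⁻] = [Ba²⁺](1.2×10⁻²)
[Ba²⁺] = 4.0×10⁻⁹ / (1.2×10⁻²) = 3.3×10⁻⁷
[Ba²⁺] = 3.3×10⁻⁷ mol L⁻¹

3.3×10⁻⁷ M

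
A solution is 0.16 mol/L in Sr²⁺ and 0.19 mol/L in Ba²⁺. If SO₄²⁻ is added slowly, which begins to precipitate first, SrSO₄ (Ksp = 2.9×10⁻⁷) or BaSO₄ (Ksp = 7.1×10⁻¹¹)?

BaSO₄

A salt starts to precipitate once the ion product Q reaches its Ksp.
For SrSO₄: [SO₄²⁻] = (Ksp/[Sr²⁺]) = 1.8×10⁻⁶ mol/L
For BaSO₄: [SO₄²⁻] = (Ksp/[Ba²⁺]) = 3.7×10⁻¹⁰ mol/L
Since BaSO₄ needs less SO₄²⁻ to reach saturation, it precipitates first.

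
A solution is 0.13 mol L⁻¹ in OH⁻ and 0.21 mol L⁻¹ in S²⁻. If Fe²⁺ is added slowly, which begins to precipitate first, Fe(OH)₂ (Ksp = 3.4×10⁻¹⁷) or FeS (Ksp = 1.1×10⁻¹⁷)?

FeS

Each salt precipitates once Q = Ksp for that salt.
For Fe(OH)₂: [Fe²⁺] = (Ksp/[OH⁻]^2) = 2.0×10⁻¹⁵ mol L⁻¹
For FeS: [Fe²⁺] = (Ksp/[S²⁻]) = 5.2×10⁻¹⁷ mol L⁻¹
Since FeS needs less Fe²⁺ to reach saturation, it precipitates first.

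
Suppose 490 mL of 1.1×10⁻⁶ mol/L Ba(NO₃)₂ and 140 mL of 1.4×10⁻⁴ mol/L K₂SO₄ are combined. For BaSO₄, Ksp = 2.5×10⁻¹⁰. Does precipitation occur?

No

The combined volume is 630 mL.
[Ba²⁺] = (1.1×10⁻⁶)(490)/630 = 8.6×10⁻⁷ mol/L
[SO₄²⁻] = (1.4×10⁻⁴)(140)/630 = 3.1×10⁻⁵ mol/L
Q = [Ba²⁺][SO₄²⁻] = 2.7×10⁻¹¹
Q < Ksp (2.7×10⁻¹¹ vs 2.5×10⁻¹⁰); the solution remains unsaturated and no precipitate forms.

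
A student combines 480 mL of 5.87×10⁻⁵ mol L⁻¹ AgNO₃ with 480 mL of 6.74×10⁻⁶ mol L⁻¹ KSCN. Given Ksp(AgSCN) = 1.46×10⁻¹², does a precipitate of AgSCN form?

Yes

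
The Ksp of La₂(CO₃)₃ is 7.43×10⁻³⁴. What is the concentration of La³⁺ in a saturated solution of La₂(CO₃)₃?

1.86×10⁻⁷ M

La₂(CO₃)₃(s) ⇌ 2 La³⁺(aq) + 3 CO₃²⁻(aq)
Let s be the molar solubility. Then [La³⁺] = 2s and [CO₃²⁻] = 3s.
Ksp = [La³⁺]^2[CO₃²⁻]^3 = (2s)^2 · (3s)^3 = 108s^5 = 7.43×10⁻³⁴
s = 9.28×10⁻⁸ mol/L
[La³⁺] = 2s = 1.86×10⁻⁷ mol/L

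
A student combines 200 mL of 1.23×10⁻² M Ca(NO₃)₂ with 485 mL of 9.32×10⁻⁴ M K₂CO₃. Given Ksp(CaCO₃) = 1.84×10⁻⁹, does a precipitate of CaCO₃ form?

Yes

Total volume after mixing = 200 + 485 = 685 mL.
[Ca²⁺] = (1.23×10⁻²)(200)/685 = 3.59×10⁻³ M
[CO₃²⁻] = (9.32×10⁻⁴)(485)/685 = 6.60×10⁻⁴ M
Q = [Ca²⁺][CO₃²⁻] = 2.37×10⁻⁶
Q = 2.37×10⁻⁶ > Ksp = 1.84×10⁻⁹, so the solution is supersaturated and CaCO₃ precipitates.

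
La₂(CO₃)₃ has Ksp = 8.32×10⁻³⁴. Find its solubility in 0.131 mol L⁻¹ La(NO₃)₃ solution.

1.22×10⁻¹¹ M

La₂(CO₃)₃(s) ⇌ 2 La³⁺(aq) + 3 CO₃²⁻(aq)
Let s be the solubility of La₂(CO₃)₃ here. The common ion gives [La³⁺] ≈ 0.131 mol L⁻¹, and [CO₃²⁻] = 3s.
Ksp = [La³⁺]^2[CO₃²⁻]^3 = (0.131)^2(3s)^3
(3s)^3 = 8.32×10⁻³⁴ / (0.131)^2 = 4.85×10⁻³²
s = 1.22×10⁻¹¹ mol L⁻¹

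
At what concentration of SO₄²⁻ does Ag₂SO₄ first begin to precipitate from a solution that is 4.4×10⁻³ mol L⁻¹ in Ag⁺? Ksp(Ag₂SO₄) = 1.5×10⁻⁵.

Each salt precipitates once Q = Ksp for that salt.
Ag₂SO₄(s) ⇌ 2 Ag⁺(aq) + SO₄²⁻(aq)
Ksp = [Ag⁺]^2[SO₄²⁻] = [SO₄²⁻](4.4×10⁻³)^2
[SO₄²⁻] = 1.5×10⁻⁵ / (4.4×10⁻³)^2 = 0.77
[SO₄²⁻] = 0.77 mol L⁻¹

0.77 M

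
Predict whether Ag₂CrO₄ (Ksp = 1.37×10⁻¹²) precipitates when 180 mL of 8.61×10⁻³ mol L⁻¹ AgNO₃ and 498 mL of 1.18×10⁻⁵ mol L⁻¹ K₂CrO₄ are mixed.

Total volume after mixing = 180 + 498 = 678 mL.
[Ag⁺] = (8.61×10⁻³)(180)/678 = 2.29×10⁻³ mol L⁻¹
[CrO₄²⁻] = (1.18×10⁻⁵)(498)/678 = 8.67×10⁻⁶ mol L⁻¹
Q = [Ag⁺]^2[CrO₄²⁻] = 4.53×10⁻¹¹
Since Q (4.53×10⁻¹¹) exceeds Ksp (1.37×10⁻¹²), Ag₂CrO₄ will precipitate.

Yes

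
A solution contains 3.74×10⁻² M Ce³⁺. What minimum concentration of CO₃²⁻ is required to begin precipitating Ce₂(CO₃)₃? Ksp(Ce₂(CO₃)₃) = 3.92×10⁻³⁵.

The threshold for precipitation is Q = Ksp.
Ce₂(CO₃)₃(s) ⇌ 2 Ce³⁺(aq) + 3 CO₃²⁻(aq)
Ksp = [Ce³⁺]^2[CO₃²⁻]^3 = [CO₃²⁻]^3(3.74×10⁻²)^2
[CO₃²⁻]^3 = 3.92×10⁻³⁵ / (3.74×10⁻²)^2 = 2.80×10⁻³²
[CO₃²⁻] = 3.04×10⁻¹¹ M

3.04×10⁻¹¹ M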